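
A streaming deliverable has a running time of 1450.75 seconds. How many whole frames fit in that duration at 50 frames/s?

Frames = 1450.75 × 50 = 145075/2 ≈ 72537.5000.
Complete frames: 72537.

72537 frames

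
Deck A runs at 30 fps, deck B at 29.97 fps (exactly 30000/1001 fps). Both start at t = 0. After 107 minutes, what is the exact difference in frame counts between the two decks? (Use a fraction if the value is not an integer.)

192600/1001 frames

107 min = 6420 s.
A emits 30 × 6420 = 192600 frames; B emits 30000/1001 × 6420 = 192600000/1001.
Difference = 192600/1001 frames (≈ 192.4076); B is behind A.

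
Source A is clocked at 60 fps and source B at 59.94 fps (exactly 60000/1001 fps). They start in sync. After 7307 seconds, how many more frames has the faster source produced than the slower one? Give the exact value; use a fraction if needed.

438420/1001 frames

A emits 60 × 7307 = 438420 frames; B emits 60000/1001 × 7307 = 438420000/1001.
Difference = 438420/1001 frames (≈ 437.9820); B is behind A.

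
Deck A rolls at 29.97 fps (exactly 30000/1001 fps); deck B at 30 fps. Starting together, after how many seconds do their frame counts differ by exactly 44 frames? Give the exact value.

22022/15 seconds

The gap grows by |30 − 30000/1001| = 30/1001 frames per second.
Time for a 44-frame gap: 44 ÷ (30/1001) = 22022/15 s.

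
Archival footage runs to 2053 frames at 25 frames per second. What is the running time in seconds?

82.12 seconds

Running time = 2053 / (25) = 82.12 s.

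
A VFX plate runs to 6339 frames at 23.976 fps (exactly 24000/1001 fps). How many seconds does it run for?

264.389125 seconds

Running time = 6339 / (24000/1001) = 264.389125 s.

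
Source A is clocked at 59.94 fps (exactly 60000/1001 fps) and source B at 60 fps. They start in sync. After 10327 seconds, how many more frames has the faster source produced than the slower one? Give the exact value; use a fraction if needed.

619620/1001 frames

A emits 60000/1001 × 10327 = 619620000/1001 frames; B emits 60 × 10327 = 619620.
Difference = 619620/1001 frames (≈ 619.0010); B is ahead of A.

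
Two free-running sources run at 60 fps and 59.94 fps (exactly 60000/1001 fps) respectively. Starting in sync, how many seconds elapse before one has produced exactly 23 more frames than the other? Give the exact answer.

23023/60 seconds

The gap grows by |60000/1001 − 60| = 60/1001 frames per second.
Time for a 23-frame gap: 23 ÷ (60/1001) = 23023/60 s.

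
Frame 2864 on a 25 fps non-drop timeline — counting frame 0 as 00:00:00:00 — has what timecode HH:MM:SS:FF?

2864 ÷ 25 = 114 full seconds, remainder 14 frames.
114 s = 0 h 1 min 54 s.
Timecode: 00:01:54:14.

00:01:54:14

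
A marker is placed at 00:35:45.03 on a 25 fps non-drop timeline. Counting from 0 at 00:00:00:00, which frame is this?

frame 53628

Total seconds to the label: (0 × 3600 + 35 × 60 + 45) = 2145.
Frame index = 2145 × 25 + 3 = 53628.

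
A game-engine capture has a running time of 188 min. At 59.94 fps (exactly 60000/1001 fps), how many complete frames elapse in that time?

188 min = 11280 s.
Frames = 11280 × 60000/1001 = 676800000/1001 ≈ 676123.8761.
Complete frames: 676123.

676123 frames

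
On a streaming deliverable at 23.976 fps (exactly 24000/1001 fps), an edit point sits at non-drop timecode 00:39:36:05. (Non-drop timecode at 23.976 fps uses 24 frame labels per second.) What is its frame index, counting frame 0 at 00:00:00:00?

57029

Total seconds to the label: (0 × 3600 + 39 × 60 + 36) = 2376.
Frame index = 2376 × 24 + 5 = 57029.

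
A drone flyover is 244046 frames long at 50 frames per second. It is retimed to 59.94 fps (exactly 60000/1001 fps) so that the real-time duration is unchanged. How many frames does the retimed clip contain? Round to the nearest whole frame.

292563 frames

Frames at target rate = 244046 × (60000/1001) / (50) = 26623200/91 ≈ 292562.637.
Nearest whole frame: 292563.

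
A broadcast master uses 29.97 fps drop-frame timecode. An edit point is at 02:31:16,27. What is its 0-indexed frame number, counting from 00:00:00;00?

272035

As if non-drop at 30 labels/s: (2 × 3600 + 31 × 60 + 16) × 30 + 27 = 272307.
Minute boundaries passed: 151; those not divisible by 10: 151 − 15 = 136; dropped labels = 2 × 136 = 272.
Actual frame index = 272307 − 272 = 272035.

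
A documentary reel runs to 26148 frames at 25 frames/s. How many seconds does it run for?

Running time = 26148 / (25) = 1045.92 s.

1045.92 seconds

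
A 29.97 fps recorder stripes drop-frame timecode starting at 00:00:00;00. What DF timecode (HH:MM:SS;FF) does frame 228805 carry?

Ten DF minutes hold 17982 frames, so frame 228805 lies in block 12 (frames 215784–233765) with 13021 frames into that block.
The block's first minute is 1800 frames and the rest 1798 each; 13021 frames reaches minute 7, so 12 × 18 + 7 × 2 = 230 labels have been skipped so far.
Adding those back, label number 228805 + 230 = 229035 at 30 labels/s is 7634 s + 15 f = 2 h 7 min 14 s frame 15, i.e. 02:07:14;15.

02:07:14;15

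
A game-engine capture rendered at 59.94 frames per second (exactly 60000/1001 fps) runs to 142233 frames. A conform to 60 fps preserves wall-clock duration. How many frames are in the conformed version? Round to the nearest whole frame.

Frames at target rate = 142233 × (60) / (60000/1001) = 142375233/1000 ≈ 142375.233.
Nearest whole frame: 142375.

142375 frames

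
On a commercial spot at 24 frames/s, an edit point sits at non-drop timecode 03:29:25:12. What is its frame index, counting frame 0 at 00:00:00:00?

Total seconds to the label: (3 × 3600 + 29 × 60 + 25) = 12565.
Frame index = 12565 × 24 + 12 = 301572.

frame 301572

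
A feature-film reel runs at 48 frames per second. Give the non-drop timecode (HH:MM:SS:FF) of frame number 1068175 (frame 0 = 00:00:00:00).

06:10:53:31

1068175 ÷ 48 = 22253 full seconds, remainder 31 frames.
22253 s = 6 h 10 min 53 s.
Timecode: 06:10:53:31.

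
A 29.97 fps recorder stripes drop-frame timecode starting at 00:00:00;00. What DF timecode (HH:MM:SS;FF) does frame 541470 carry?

Ten DF minutes hold 17982 frames, so frame 541470 lies in block 30 (frames 539460–557441) with 2010 frames into that block.
The block's first minute is 1800 frames and the rest 1798 each; 2010 frames reaches minute 1, so 30 × 18 + 1 × 2 = 542 labels have been skipped so far.
Adding those back, label number 541470 + 542 = 542012 at 30 labels/s is 18067 s + 2 f = 5 h 1 min 7 s frame 2, i.e. 05:01:07;02.

05:01:07;02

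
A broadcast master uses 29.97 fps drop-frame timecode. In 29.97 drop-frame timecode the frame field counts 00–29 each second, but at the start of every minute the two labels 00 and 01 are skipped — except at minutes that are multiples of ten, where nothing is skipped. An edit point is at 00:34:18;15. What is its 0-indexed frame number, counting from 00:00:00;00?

As if non-drop at 30 labels/s: (0 × 3600 + 34 × 60 + 18) × 30 + 15 = 61755.
Minute boundaries passed: 34; those not divisible by 10: 34 − 3 = 31; dropped labels = 2 × 31 = 62.
Actual frame index = 61755 − 62 = 61693.

61693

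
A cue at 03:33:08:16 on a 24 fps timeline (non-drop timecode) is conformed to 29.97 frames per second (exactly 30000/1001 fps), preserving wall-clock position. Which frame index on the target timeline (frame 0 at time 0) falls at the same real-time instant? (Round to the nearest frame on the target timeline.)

frame 383277

Source frame index: (3×3600 + 33×60 + 8) × 24 + 16 = 306928.
Real time: 306928 / (24) = 38366/3 s.
Target frame: (38366/3) × (30000/1001) = 383660000/1001 ≈ 383276.723 → 383277.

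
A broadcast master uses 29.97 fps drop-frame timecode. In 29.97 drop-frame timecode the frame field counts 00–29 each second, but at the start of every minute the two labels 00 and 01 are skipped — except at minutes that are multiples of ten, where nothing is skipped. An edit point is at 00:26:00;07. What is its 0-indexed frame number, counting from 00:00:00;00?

As if non-drop at 30 labels/s: (0 × 3600 + 26 × 60 + 0) × 30 + 7 = 46807.
Minute boundaries passed: 26; those not divisible by 10: 26 − 2 = 24; dropped labels = 2 × 24 = 48.
Actual frame index = 46807 − 48 = 46759.

46759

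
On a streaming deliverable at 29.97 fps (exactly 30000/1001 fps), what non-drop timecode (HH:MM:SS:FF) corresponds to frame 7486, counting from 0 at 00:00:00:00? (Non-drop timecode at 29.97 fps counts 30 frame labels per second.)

7486 ÷ 30 = 249 full seconds, remainder 16 frames.
249 s = 0 h 4 min 9 s.
Timecode: 00:04:09:16.

00:04:09:16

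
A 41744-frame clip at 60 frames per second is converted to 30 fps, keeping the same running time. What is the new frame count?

20872 frames

Target frames = source frames × (target rate / source rate) = 41744 × (30)/(60) = 41744 × 1/2 = 20872.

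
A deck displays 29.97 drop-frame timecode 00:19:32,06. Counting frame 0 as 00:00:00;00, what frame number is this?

35130

As if non-drop at 30 labels/s: (0 × 3600 + 19 × 60 + 32) × 30 + 6 = 35166.
Minute boundaries passed: 19; those not divisible by 10: 19 − 1 = 18; dropped labels = 2 × 18 = 36.
Actual frame index = 35166 − 36 = 35130.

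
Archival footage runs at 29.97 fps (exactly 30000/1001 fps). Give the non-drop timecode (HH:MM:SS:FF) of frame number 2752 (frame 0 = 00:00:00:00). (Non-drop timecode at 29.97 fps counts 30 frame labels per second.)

00:01:31:22

2752 ÷ 30 = 91 full seconds, remainder 22 frames.
91 s = 0 h 1 min 31 s.
Timecode: 00:01:31:22.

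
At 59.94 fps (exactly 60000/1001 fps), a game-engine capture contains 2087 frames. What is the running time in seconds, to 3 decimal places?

Running time = 2087 × 1001/60000 = 2089087/60000 s ≈ 34.818 s.

34.818 seconds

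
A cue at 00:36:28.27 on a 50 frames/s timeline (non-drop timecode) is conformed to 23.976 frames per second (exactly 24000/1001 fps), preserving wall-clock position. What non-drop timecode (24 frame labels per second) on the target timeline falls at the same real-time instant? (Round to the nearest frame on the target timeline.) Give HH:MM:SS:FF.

00:36:26:08

Source frame index: (0×3600 + 36×60 + 28) × 50 + 27 = 109427.
Real time: 109427 / (50) = 109427/50 s.
Target frame: (109427/50) × (24000/1001) = 52524960/1001 ≈ 52472.488 → 52472.
At 24 labels/s: frame 52472 → 00:36:26:08.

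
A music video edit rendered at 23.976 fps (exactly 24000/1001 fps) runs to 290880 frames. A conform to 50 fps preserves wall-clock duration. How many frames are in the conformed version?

Target frames = source frames × (target rate / source rate) = 290880 × (50)/(24000/1001) = 290880 × 1001/480 = 606606.

606606 frames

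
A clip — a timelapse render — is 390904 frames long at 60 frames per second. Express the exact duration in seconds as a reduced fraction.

97726/15 seconds

Running time = 390904 ÷ (60) = 390904 × 1/60 = 97726/15 s.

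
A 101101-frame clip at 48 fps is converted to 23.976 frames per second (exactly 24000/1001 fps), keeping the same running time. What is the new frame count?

Target frames = source frames × (target rate / source rate) = 101101 × (24000/1001)/(48) = 101101 × 500/1001 = 50500.

50500 frames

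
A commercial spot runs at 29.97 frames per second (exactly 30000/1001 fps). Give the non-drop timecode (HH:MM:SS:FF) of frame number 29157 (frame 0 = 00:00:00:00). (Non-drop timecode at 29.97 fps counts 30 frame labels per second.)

00:16:11:27

29157 ÷ 30 = 971 full seconds, remainder 27 frames.
971 s = 0 h 16 min 11 s.
Timecode: 00:16:11:27.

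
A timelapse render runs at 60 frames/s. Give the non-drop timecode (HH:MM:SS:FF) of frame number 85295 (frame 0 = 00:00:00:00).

00:23:41:35

85295 ÷ 60 = 1421 full seconds, remainder 35 frames.
1421 s = 0 h 23 min 41 s.
Timecode: 00:23:41:35.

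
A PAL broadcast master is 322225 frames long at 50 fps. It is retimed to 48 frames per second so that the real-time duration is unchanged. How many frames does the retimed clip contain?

Target frames = source frames × (target rate / source rate) = 322225 × (48)/(50) = 322225 × 24/25 = 309336.

309336 frames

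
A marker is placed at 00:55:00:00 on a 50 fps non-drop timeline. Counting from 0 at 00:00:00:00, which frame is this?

frame 165000

Total seconds to the label: (0 × 3600 + 55 × 60 + 0) = 3300.
Frame index = 3300 × 50 + 0 = 165000.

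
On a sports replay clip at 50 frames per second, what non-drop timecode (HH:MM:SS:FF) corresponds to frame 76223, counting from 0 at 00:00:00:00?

76223 ÷ 50 = 1524 full seconds, remainder 23 frames.
1524 s = 0 h 25 min 24 s.
Timecode: 00:25:24:23.

00:25:24:23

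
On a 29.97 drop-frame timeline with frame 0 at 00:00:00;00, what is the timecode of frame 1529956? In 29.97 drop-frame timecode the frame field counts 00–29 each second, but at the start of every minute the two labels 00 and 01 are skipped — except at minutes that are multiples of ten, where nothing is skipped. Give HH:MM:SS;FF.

14:10:49;16

Each 10-minute DF block holds 10 × 60 × 30 − 9 × 2 = 17982 frames. 1529956 ÷ 17982 → 85 full blocks, remainder 1486.
Within the partial block the first minute is 1800 frames and each further minute 1798, so 0 further minute boundaries passed. Total skipped labels = 18 × 85 + 2 × 0 = 1530.
Non-drop label index = 1529956 + 1530 = 1531486; at 30 labels/s that is 14:10:49:16, i.e. DF 14:10:49;16.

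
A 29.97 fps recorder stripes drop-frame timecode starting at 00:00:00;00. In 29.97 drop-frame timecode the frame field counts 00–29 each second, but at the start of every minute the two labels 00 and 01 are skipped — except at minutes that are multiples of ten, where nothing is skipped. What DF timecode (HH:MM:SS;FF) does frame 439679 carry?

Ten DF minutes hold 17982 frames, so frame 439679 lies in block 24 (frames 431568–449549) with 8111 frames into that block.
The block's first minute is 1800 frames and the rest 1798 each; 8111 frames reaches minute 4, so 24 × 18 + 4 × 2 = 440 labels have been skipped so far.
Adding those back, label number 439679 + 440 = 440119 at 30 labels/s is 14670 s + 19 f = 4 h 4 min 30 s frame 19, i.e. 04:04:30;19.

04:04:30;19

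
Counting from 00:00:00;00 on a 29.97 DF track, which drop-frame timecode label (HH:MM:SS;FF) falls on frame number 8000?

Ten DF minutes hold 17982 frames, so frame 8000 lies in block 0 (frames 0–17981) with 8000 frames into that block.
The block's first minute is 1800 frames and the rest 1798 each; 8000 frames reaches minute 4, so 0 × 18 + 4 × 2 = 8 labels have been skipped so far.
Adding those back, label number 8000 + 8 = 8008 at 30 labels/s is 266 s + 28 f = 0 h 4 min 26 s frame 28, i.e. 00:04:26;28.

00:04:26;28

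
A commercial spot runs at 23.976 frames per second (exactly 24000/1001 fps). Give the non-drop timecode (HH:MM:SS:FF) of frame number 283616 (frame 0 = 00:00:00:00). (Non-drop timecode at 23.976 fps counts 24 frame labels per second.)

283616 ÷ 24 = 11817 full seconds, remainder 8 frames.
11817 s = 3 h 16 min 57 s.
Timecode: 03:16:57:08.

03:16:57:08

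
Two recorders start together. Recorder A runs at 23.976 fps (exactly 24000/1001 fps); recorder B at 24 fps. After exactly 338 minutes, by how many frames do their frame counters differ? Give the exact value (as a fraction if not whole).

37440/77 frames

338 min = 20280 s.
A emits 24000/1001 × 20280 = 37440000/77 frames; B emits 24 × 20280 = 486720.
Difference = 37440/77 frames (≈ 486.2338); B is ahead of A.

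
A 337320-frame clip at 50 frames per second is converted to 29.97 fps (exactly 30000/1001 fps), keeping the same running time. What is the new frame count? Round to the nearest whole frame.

Frames at target rate = 337320 × (30000/1001) / (50) = 202392000/1001 ≈ 202189.810.
Nearest whole frame: 202190.

202190 frames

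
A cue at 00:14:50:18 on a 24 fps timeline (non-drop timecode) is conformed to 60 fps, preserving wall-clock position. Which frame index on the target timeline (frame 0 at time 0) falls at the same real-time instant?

frame 53445

Source frame index: (0×3600 + 14×60 + 50) × 24 + 18 = 21378.
Real time: 21378 / (24) = 3563/4 s.
Target frame: (3563/4) × (60) = 53445.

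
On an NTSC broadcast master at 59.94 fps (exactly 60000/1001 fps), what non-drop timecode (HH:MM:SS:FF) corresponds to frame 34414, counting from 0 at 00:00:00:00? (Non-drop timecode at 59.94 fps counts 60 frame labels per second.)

34414 ÷ 60 = 573 full seconds, remainder 34 frames.
573 s = 0 h 9 min 33 s.
Timecode: 00:09:33:34.

00:09:33:34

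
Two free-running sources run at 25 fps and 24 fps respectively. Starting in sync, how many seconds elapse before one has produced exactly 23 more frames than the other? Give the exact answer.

The gap grows by |24 − 25| = 1 frame per second.
Time for a 23-frame gap: 23 ÷ (1) = 23 s.

23 seconds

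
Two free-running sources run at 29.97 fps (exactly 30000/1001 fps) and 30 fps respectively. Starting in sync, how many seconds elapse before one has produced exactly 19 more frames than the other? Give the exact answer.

The gap grows by |30 − 30000/1001| = 30/1001 frames per second.
Time for a 19-frame gap: 19 ÷ (30/1001) = 19019/30 s.

19019/30 seconds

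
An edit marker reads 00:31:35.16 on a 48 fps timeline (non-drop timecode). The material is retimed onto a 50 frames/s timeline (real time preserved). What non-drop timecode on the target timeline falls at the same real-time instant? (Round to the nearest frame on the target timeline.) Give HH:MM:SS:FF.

Source frame index: (0×3600 + 31×60 + 35) × 48 + 16 = 90976.
Real time: 90976 / (48) = 5686/3 s.
Target frame: (5686/3) × (50) = 284300/3 ≈ 94766.667 → 94767.
At 50 labels/s: frame 94767 → 00:31:35:17.

00:31:35:17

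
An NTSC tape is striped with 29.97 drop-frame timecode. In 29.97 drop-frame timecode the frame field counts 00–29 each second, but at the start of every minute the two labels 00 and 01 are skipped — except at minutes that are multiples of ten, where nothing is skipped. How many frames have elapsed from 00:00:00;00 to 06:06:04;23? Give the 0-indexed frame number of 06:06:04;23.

Complete 10-minute blocks: 36, each 17982 frames → 647352.
Remaining 6 whole minutes in the current block: 1800 + 5 × 1798 = 10790 frames.
Within the current minute: 4 × 30 + 23 − 2 = 141 (labels ;00/;01 skipped at this minute). Total = 647352 + 10790 + 141 = 658283.

658283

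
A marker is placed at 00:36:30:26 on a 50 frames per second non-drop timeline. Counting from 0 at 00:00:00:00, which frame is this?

Total seconds to the label: (0 × 3600 + 36 × 60 + 30) = 2190.
Frame index = 2190 × 50 + 26 = 109526.

frame 109526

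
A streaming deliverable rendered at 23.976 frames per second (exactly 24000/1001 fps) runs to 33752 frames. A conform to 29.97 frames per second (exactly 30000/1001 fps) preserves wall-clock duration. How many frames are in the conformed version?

Target frames = source frames × (target rate / source rate) = 33752 × (30000/1001)/(24000/1001) = 33752 × 5/4 = 42190.

42190 frames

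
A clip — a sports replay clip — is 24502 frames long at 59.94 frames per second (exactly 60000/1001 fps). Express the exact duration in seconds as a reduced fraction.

Running time = 24502 ÷ (60000/1001) = 24502 × 1001/60000 = 12263251/30000 s.

12263251/30000 seconds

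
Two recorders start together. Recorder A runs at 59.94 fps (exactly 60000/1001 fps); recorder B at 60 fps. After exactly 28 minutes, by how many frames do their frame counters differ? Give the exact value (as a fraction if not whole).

14400/143 frames

28 min = 1680 s.
A emits 60000/1001 × 1680 = 14400000/143 frames; B emits 60 × 1680 = 100800.
Difference = 14400/143 frames (≈ 100.6993); B is ahead of A.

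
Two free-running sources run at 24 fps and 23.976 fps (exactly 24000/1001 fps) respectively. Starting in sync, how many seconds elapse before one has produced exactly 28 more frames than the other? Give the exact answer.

7007/6 seconds

The gap grows by |24000/1001 − 24| = 24/1001 frames per second.
Time for a 28-frame gap: 28 ÷ (24/1001) = 7007/6 s.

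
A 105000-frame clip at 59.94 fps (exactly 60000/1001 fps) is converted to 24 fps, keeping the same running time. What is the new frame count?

42042 frames

Target frames = source frames × (target rate / source rate) = 105000 × (24)/(60000/1001) = 105000 × 1001/2500 = 42042.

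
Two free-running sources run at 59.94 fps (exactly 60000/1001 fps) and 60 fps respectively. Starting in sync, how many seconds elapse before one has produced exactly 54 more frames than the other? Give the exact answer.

The gap grows by |60 − 60000/1001| = 60/1001 frames per second.
Time for a 54-frame gap: 54 ÷ (60/1001) = 900.9 s.

900.9 seconds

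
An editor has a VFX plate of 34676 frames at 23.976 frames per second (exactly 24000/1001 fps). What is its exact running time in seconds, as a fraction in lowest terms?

8677669/6000 seconds

Running time = 34676 ÷ (24000/1001) = 34676 × 1001/24000 = 8677669/6000 s.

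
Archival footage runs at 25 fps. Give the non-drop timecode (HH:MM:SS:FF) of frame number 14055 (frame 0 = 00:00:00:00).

14055 ÷ 25 = 562 full seconds, remainder 5 frames.
562 s = 0 h 9 min 22 s.
Timecode: 00:09:22:05.

00:09:22:05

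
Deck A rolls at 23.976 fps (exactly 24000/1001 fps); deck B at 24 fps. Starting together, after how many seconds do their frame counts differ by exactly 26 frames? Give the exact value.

13013/12 seconds

The gap grows by |24 − 24000/1001| = 24/1001 frames per second.
Time for a 26-frame gap: 26 ÷ (24/1001) = 13013/12 s.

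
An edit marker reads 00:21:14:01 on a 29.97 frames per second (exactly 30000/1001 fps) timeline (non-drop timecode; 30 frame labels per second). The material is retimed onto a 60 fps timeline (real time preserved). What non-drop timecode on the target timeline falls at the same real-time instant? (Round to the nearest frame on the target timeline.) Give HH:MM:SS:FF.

Source frame index: (0×3600 + 21×60 + 14) × 30 + 1 = 38221.
Real time: 38221 / (30000/1001) = 38259221/30000 s.
Target frame: (38259221/30000) × (60) = 38259221/500 ≈ 76518.442 → 76518.
At 60 labels/s: frame 76518 → 00:21:15:18.

00:21:15:18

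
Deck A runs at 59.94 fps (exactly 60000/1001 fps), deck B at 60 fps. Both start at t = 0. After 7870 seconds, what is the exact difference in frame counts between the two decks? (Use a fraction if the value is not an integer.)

A emits 60000/1001 × 7870 = 472200000/1001 frames; B emits 60 × 7870 = 472200.
Difference = 472200/1001 frames (≈ 471.7283); B is ahead of A.

472200/1001 frames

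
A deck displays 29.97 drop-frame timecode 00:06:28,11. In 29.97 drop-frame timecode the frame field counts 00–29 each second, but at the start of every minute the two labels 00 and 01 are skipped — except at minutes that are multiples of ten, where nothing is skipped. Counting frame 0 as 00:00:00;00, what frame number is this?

Complete 10-minute blocks: 0, each 17982 frames → 0.
Remaining 6 whole minutes in the current block: 1800 + 5 × 1798 = 10790 frames.
Within the current minute: 28 × 30 + 11 − 2 = 849 (labels ;00/;01 skipped at this minute). Total = 0 + 10790 + 849 = 11639.

11639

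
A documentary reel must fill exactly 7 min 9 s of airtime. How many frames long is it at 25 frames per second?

7 min 9 s = 429 s.
Frames = 429 × 25 = 10725.

10725 frames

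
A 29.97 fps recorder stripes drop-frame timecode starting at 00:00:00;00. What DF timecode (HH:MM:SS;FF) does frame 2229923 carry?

Each 10-minute DF block holds 10 × 60 × 30 − 9 × 2 = 17982 frames. 2229923 ÷ 17982 → 124 full blocks, remainder 155.
Within the partial block the first minute is 1800 frames and each further minute 1798, so 0 further minute boundaries passed. Total skipped labels = 18 × 124 + 2 × 0 = 2232.
Non-drop label index = 2229923 + 2232 = 2232155; at 30 labels/s that is 20:40:05:05, i.e. DF 20:40:05;05.

20:40:05;05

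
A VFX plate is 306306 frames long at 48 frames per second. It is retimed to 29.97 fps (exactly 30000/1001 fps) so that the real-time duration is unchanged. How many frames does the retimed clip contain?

Target frames = source frames × (target rate / source rate) = 306306 × (30000/1001)/(48) = 306306 × 625/1001 = 191250.

191250 frames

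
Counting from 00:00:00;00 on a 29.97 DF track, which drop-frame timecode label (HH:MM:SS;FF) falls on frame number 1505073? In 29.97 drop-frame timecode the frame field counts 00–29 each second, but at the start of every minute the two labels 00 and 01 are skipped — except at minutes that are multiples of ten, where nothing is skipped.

13:56:59;09

Ten DF minutes hold 17982 frames, so frame 1505073 lies in block 83 (frames 1492506–1510487) with 12567 frames into that block.
The block's first minute is 1800 frames and the rest 1798 each; 12567 frames reaches minute 6, so 83 × 18 + 6 × 2 = 1506 labels have been skipped so far.
Adding those back, label number 1505073 + 1506 = 1506579 at 30 labels/s is 50219 s + 9 f = 13 h 56 min 59 s frame 9, i.e. 13:56:59;09.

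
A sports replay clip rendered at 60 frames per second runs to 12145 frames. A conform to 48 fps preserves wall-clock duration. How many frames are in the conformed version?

Target frames = source frames × (target rate / source rate) = 12145 × (48)/(60) = 12145 × 4/5 = 9716.

9716 frames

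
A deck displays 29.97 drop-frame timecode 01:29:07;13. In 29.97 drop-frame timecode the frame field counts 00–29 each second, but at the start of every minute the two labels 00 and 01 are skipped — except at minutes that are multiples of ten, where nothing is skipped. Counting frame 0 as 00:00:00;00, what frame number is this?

Complete 10-minute blocks: 8, each 17982 frames → 143856.
Remaining 9 whole minutes in the current block: 1800 + 8 × 1798 = 16184 frames.
Within the current minute: 7 × 30 + 13 − 2 = 221 (labels ;00/;01 skipped at this minute). Total = 143856 + 16184 + 221 = 160261.

160261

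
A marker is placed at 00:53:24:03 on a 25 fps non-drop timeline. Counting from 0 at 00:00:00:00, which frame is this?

Total seconds to the label: (0 × 3600 + 53 × 60 + 24) = 3204.
Frame index = 3204 × 25 + 3 = 80103.

80103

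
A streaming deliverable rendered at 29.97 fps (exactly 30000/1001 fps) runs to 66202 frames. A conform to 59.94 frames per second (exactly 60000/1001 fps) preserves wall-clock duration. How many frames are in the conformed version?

132404 frames

Frames at target rate = 66202 × (60000/1001) / (30000/1001) = 132404.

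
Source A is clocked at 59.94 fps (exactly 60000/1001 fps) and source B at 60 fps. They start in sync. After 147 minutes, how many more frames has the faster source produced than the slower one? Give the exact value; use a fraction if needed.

75600/143 frames

147 min = 8820 s.
A emits 60000/1001 × 8820 = 75600000/143 frames; B emits 60 × 8820 = 529200.
Difference = 75600/143 frames (≈ 528.6713); B is ahead of A.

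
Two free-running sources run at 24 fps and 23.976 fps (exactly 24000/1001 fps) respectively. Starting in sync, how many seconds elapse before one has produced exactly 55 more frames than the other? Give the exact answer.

The gap grows by |24000/1001 − 24| = 24/1001 frames per second.
Time for a 55-frame gap: 55 ÷ (24/1001) = 55055/24 s.

55055/24 seconds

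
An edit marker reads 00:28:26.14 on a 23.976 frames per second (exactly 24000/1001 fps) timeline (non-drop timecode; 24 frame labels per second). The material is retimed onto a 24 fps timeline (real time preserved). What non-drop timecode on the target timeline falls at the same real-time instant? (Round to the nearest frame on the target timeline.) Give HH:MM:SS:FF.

00:28:28:07

Source frame index: (0×3600 + 28×60 + 26) × 24 + 14 = 40958.
Real time: 40958 / (24000/1001) = 20499479/12000 s.
Target frame: (20499479/12000) × (24) = 20499479/500 ≈ 40998.958 → 40999.
At 24 labels/s: frame 40999 → 00:28:28:07.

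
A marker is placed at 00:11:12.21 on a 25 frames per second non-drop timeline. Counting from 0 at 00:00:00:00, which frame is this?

Total seconds to the label: (0 × 3600 + 11 × 60 + 12) = 672.
Frame index = 672 × 25 + 21 = 16821.

frame 16821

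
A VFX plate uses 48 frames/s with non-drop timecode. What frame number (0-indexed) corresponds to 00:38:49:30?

Total seconds to the label: (0 × 3600 + 38 × 60 + 49) = 2329.
Frame index = 2329 × 48 + 30 = 111822.

frame 111822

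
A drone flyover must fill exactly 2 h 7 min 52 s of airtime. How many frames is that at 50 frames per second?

383600 frames

2 h 7 min 52 s = 7672 s.
Frames = 7672 × 50 = 383600.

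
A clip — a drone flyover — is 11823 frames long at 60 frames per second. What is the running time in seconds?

197.05 seconds

Running time = 11823 / (60) = 197.05 s.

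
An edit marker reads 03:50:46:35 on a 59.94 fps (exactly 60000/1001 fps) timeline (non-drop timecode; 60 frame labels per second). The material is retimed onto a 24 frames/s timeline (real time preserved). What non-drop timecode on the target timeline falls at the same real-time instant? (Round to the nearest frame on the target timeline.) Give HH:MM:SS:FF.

Source frame index: (3×3600 + 50×60 + 46) × 60 + 35 = 830795.
Real time: 830795 / (60000/1001) = 166325159/12000 s.
Target frame: (166325159/12000) × (24) = 166325159/500 ≈ 332650.318 → 332650.
At 24 labels/s: frame 332650 → 03:51:00:10.

03:51:00:10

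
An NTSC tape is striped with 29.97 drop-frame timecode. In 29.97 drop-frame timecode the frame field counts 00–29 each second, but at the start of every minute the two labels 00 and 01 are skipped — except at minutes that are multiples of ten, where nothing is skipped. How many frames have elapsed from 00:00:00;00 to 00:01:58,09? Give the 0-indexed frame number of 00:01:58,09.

3547

As if non-drop at 30 labels/s: (0 × 3600 + 1 × 60 + 58) × 30 + 9 = 3549.
Minute boundaries passed: 1; those not divisible by 10: 1 − 0 = 1; dropped labels = 2 × 1 = 2.
Actual frame index = 3549 − 2 = 3547.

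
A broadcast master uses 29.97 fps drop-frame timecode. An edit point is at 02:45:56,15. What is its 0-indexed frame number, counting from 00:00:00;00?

Complete 10-minute blocks: 16, each 17982 frames → 287712.
Remaining 5 whole minutes in the current block: 1800 + 4 × 1798 = 8992 frames.
Within the current minute: 56 × 30 + 15 − 2 = 1693 (labels ;00/;01 skipped at this minute). Total = 287712 + 8992 + 1693 = 298397.

298397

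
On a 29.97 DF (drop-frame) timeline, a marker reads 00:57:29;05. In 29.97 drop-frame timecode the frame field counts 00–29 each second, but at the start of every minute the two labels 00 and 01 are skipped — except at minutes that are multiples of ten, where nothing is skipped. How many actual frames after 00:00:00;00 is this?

Complete 10-minute blocks: 5, each 17982 frames → 89910.
Remaining 7 whole minutes in the current block: 1800 + 6 × 1798 = 12588 frames.
Within the current minute: 29 × 30 + 5 − 2 = 873 (labels ;00/;01 skipped at this minute). Total = 89910 + 12588 + 873 = 103371.

103371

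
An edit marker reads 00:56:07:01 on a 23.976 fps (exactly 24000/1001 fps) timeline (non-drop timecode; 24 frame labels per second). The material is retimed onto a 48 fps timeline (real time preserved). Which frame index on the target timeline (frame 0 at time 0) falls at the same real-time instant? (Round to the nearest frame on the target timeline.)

frame 161780

Source frame index: (0×3600 + 56×60 + 7) × 24 + 1 = 80809.
Real time: 80809 / (24000/1001) = 80889809/24000 s.
Target frame: (80889809/24000) × (48) = 80889809/500 ≈ 161779.618 → 161780.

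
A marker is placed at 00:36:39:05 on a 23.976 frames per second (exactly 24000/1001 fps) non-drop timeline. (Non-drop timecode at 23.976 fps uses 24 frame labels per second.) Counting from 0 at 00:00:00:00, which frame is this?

Total seconds to the label: (0 × 3600 + 36 × 60 + 39) = 2199.
Frame index = 2199 × 24 + 5 = 52781.

52781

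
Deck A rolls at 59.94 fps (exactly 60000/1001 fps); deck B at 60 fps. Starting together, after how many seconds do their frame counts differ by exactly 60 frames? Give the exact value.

The gap grows by |60 − 60000/1001| = 60/1001 frames per second.
Time for a 60-frame gap: 60 ÷ (60/1001) = 1001 s.

1001 seconds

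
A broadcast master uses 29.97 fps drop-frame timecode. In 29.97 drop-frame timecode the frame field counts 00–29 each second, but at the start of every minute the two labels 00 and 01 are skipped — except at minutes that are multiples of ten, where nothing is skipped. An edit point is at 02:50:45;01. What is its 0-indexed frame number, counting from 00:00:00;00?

307045

As if non-drop at 30 labels/s: (2 × 3600 + 50 × 60 + 45) × 30 + 1 = 307351.
Minute boundaries passed: 170; those not divisible by 10: 170 − 17 = 153; dropped labels = 2 × 153 = 306.
Actual frame index = 307351 − 306 = 307045.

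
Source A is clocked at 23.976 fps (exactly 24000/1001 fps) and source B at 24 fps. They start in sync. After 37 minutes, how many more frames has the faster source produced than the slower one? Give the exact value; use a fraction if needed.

53280/1001 frames

37 min = 2220 s.
A emits 24000/1001 × 2220 = 53280000/1001 frames; B emits 24 × 2220 = 53280.
Difference = 53280/1001 frames (≈ 53.2268); B is ahead of A.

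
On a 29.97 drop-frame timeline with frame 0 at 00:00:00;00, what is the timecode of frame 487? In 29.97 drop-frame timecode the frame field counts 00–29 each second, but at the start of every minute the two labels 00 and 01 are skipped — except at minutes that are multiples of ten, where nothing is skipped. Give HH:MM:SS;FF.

00:00:16;07

Each 10-minute DF block holds 10 × 60 × 30 − 9 × 2 = 17982 frames. 487 ÷ 17982 → 0 full blocks, remainder 487.
Within the partial block the first minute is 1800 frames and each further minute 1798, so 0 further minute boundaries passed. Total skipped labels = 18 × 0 + 2 × 0 = 0.
Non-drop label index = 487 + 0 = 487; at 30 labels/s that is 00:00:16:07, i.e. DF 00:00:16;07.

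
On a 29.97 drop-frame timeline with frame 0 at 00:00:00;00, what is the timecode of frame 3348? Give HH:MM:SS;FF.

Each 10-minute DF block holds 10 × 60 × 30 − 9 × 2 = 17982 frames. 3348 ÷ 17982 → 0 full blocks, remainder 3348.
Within the partial block the first minute is 1800 frames and each further minute 1798, so 1 further minute boundary passed. Total skipped labels = 18 × 0 + 2 × 1 = 2.
Non-drop label index = 3348 + 2 = 3350; at 30 labels/s that is 00:01:51:20, i.e. DF 00:01:51;20.

00:01:51;20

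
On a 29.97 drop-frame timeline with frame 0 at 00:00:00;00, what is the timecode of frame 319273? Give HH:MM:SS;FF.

02:57:33;03

Each 10-minute DF block holds 10 × 60 × 30 − 9 × 2 = 17982 frames. 319273 ÷ 17982 → 17 full blocks, remainder 13579.
Within the partial block the first minute is 1800 frames and each further minute 1798, so 7 further minute boundaries passed. Total skipped labels = 18 × 17 + 2 × 7 = 320.
Non-drop label index = 319273 + 320 = 319593; at 30 labels/s that is 02:57:33:03, i.e. DF 02:57:33;03.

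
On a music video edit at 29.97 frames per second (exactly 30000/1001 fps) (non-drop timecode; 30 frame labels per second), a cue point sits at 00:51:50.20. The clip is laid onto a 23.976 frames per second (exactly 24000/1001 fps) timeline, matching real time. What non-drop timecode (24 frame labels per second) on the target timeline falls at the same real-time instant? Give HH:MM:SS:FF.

Source frame index: (0×3600 + 51×60 + 50) × 30 + 20 = 93320.
Real time: 93320 / (30000/1001) = 2335333/750 s.
Target frame: (2335333/750) × (24000/1001) = 74656.
At 24 labels/s: frame 74656 → 00:51:50:16.

00:51:50:16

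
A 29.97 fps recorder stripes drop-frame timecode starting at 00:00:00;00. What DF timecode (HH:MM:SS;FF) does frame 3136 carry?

Ten DF minutes hold 17982 frames, so frame 3136 lies in block 0 (frames 0–17981) with 3136 frames into that block.
The block's first minute is 1800 frames and the rest 1798 each; 3136 frames reaches minute 1, so 0 × 18 + 1 × 2 = 2 labels have been skipped so far.
Adding those back, label number 3136 + 2 = 3138 at 30 labels/s is 104 s + 18 f = 0 h 1 min 44 s frame 18, i.e. 00:01:44;18.

00:01:44;18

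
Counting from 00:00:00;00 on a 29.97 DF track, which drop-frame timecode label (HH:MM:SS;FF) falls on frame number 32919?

Each 10-minute DF block holds 10 × 60 × 30 − 9 × 2 = 17982 frames. 32919 ÷ 17982 → 1 full block, remainder 14937.
Within the partial block the first minute is 1800 frames and each further minute 1798, so 8 further minute boundaries passed. Total skipped labels = 18 × 1 + 2 × 8 = 34.
Non-drop label index = 32919 + 34 = 32953; at 30 labels/s that is 00:18:18:13, i.e. DF 00:18:18;13.

00:18:18;13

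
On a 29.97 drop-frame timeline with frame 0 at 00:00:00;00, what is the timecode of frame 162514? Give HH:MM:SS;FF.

01:30:22;16

Each 10-minute DF block holds 10 × 60 × 30 − 9 × 2 = 17982 frames. 162514 ÷ 17982 → 9 full blocks, remainder 676.
Within the partial block the first minute is 1800 frames and each further minute 1798, so 0 further minute boundaries passed. Total skipped labels = 18 × 9 + 2 × 0 = 162.
Non-drop label index = 162514 + 162 = 162676; at 30 labels/s that is 01:30:22:16, i.e. DF 01:30:22;16.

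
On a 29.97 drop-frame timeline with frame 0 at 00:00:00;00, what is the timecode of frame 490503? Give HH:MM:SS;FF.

Each 10-minute DF block holds 10 × 60 × 30 − 9 × 2 = 17982 frames. 490503 ÷ 17982 → 27 full blocks, remainder 4989.
Within the partial block the first minute is 1800 frames and each further minute 1798, so 2 further minute boundaries passed. Total skipped labels = 18 × 27 + 2 × 2 = 490.
Non-drop label index = 490503 + 490 = 490993; at 30 labels/s that is 04:32:46:13, i.e. DF 04:32:46;13.

04:32:46;13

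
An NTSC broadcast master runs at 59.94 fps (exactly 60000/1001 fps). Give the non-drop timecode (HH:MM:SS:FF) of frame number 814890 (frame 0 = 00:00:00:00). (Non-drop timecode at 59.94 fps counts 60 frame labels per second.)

03:46:21:30

814890 ÷ 60 = 13581 full seconds, remainder 30 frames.
13581 s = 3 h 46 min 21 s.
Timecode: 03:46:21:30.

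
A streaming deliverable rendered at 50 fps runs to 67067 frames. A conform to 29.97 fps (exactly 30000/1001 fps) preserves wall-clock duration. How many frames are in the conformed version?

40200 frames

Target frames = source frames × (target rate / source rate) = 67067 × (30000/1001)/(50) = 67067 × 600/1001 = 40200.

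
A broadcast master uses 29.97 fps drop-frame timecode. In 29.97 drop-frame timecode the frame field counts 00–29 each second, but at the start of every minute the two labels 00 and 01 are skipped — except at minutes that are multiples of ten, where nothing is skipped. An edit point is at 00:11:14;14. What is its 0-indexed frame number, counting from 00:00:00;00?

20214

As if non-drop at 30 labels/s: (0 × 3600 + 11 × 60 + 14) × 30 + 14 = 20234.
Minute boundaries passed: 11; those not divisible by 10: 11 − 1 = 10; dropped labels = 2 × 10 = 20.
Actual frame index = 20234 − 20 = 20214.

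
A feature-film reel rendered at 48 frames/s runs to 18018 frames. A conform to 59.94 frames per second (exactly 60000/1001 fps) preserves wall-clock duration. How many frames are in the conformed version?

22500 frames

Target frames = source frames × (target rate / source rate) = 18018 × (60000/1001)/(48) = 18018 × 1250/1001 = 22500.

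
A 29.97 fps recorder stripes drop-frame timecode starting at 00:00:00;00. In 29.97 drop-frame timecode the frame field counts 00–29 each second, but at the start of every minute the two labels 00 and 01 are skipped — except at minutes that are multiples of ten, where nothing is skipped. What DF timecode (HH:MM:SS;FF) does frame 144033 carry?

01:20:05;27

Ten DF minutes hold 17982 frames, so frame 144033 lies in block 8 (frames 143856–161837) with 177 frames into that block.
The block's first minute is 1800 frames and the rest 1798 each; 177 frames reaches minute 0, so 8 × 18 + 0 × 2 = 144 labels have been skipped so far.
Adding those back, label number 144033 + 144 = 144177 at 30 labels/s is 4805 s + 27 f = 1 h 20 min 5 s frame 27, i.e. 01:20:05;27.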